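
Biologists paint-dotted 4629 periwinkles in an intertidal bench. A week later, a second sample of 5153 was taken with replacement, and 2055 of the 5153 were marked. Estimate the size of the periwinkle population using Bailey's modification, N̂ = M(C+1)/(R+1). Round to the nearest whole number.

N ≈ 11,604

N̂ = 4629·(5153+1)/(2055+1) = 4629·5154/2056 = 23857866/2056 ≈ 11604.0 → 11604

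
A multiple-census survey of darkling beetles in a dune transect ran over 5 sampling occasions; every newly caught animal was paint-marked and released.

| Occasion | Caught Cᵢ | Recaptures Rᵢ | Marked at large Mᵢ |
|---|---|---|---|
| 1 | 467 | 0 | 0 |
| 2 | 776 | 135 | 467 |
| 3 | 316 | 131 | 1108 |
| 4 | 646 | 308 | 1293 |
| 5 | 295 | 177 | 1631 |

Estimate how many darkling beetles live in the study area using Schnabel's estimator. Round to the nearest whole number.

N ≈ 2702

Σ MᵢCᵢ = 0·467 + 467·776 + 1108·316 + 1293·646 + 1631·295 = 0 + 362392 + 350128 + 835278 + 481145 = 2028943
Σ Rᵢ = 0 + 135 + 131 + 308 + 177 = 751
N̂ = 2028943 / 751 ≈ 2701.7 → 2702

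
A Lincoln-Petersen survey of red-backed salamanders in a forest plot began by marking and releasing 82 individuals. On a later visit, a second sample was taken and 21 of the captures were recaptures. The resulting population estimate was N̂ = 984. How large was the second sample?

C = 252

From N = M·C/R: C = N·R / M = 984·21 / 82 = 20664 / 82 = 252.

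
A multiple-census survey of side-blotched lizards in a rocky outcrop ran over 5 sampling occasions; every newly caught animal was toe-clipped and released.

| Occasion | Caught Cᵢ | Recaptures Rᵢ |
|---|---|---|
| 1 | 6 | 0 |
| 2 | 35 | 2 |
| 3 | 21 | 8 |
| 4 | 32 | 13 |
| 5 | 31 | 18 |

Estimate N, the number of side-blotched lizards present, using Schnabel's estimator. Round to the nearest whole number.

N ≈ 119

Marked at large before each occasion: Mᵢ = Σⱼ<ᵢ (Cⱼ − Rⱼ) → M1=0, M2=6, M3=39, M4=52, M5=71
Σ MᵢCᵢ = 0·6 + 6·35 + 39·21 + 52·32 + 71·31 = 0 + 210 + 819 + 1664 + 2201 = 4894
Σ Rᵢ = 0 + 2 + 8 + 13 + 18 = 41
N̂ = 4894 / 41 ≈ 119.4 → 119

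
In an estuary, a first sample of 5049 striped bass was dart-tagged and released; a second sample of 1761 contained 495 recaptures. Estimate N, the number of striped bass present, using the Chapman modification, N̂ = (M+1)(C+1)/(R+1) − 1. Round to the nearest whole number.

N ≈ 17,939

N̂ = (5049+1)(1761+1)/(495+1) − 1 = 5050·1762/496 − 1
= 8898100/496 − 1 ≈ 17939.7 − 1 ≈ 17938.7 → 17939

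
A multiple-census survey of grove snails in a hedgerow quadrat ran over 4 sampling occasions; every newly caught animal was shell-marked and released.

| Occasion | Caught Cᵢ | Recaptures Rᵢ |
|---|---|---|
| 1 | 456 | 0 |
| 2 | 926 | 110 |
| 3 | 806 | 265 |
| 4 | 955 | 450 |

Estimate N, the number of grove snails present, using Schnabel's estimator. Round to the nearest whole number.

N ≈ 3853

Marked at large before each occasion: Mᵢ = Σⱼ<ᵢ (Cⱼ − Rⱼ) → M1=0, M2=456, M3=1272, M4=1813
Σ MᵢCᵢ = 0·456 + 456·926 + 1272·806 + 1813·955 = 0 + 422256 + 1025232 + 1731415 = 3178903
Σ Rᵢ = 0 + 110 + 265 + 450 = 825
N̂ = 3178903 / 825 ≈ 3853.2 → 3853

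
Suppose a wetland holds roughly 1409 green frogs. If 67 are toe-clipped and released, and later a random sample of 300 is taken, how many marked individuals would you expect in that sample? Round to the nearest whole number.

expected recaptures ≈ 14

Expected recaptures E[R] = M·C / N.
E[R] = 67 × 300 / 1409 = 20100 / 1409 ≈ 14.3 → 14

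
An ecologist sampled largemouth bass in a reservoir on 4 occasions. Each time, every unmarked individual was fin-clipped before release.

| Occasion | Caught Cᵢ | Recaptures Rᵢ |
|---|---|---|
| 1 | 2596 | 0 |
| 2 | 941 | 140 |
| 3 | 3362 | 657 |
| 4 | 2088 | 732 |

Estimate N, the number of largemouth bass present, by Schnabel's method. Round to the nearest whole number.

N ≈ 17,400

Marked at large before each occasion: Mᵢ = Σⱼ<ᵢ (Cⱼ − Rⱼ) → M1=0, M2=2596, M3=3397, M4=6102
Σ MᵢCᵢ = 0·2596 + 2596·941 + 3397·3362 + 6102·2088 = 0 + 2442836 + 11420714 + 12740976 = 26604526
Σ Rᵢ = 0 + 140 + 657 + 732 = 1529
N̂ = 26604526 / 1529 ≈ 17400.0 → 17400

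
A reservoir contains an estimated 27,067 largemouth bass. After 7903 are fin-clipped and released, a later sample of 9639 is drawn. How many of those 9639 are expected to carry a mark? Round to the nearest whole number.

expected recaptures ≈ 2814

Expected recaptures E[R] = M·C / N.
E[R] = 7903 × 9639 / 27067 = 76177017 / 27067 ≈ 2814.4 → 2814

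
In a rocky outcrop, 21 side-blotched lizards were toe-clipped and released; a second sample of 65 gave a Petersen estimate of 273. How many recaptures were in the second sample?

R = 5

From N = M·C/R: R = M·C / N = 21·65 / 273 = 1365 / 273 = 5.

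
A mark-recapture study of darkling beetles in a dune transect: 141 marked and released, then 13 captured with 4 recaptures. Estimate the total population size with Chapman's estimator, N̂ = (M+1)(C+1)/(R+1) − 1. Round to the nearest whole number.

N̂ = (141+1)(13+1)/(4+1) − 1 = 142·14/5 − 1
= 1988/5 − 1 ≈ 397.6 − 1 ≈ 396.6 → 397

N ≈ 397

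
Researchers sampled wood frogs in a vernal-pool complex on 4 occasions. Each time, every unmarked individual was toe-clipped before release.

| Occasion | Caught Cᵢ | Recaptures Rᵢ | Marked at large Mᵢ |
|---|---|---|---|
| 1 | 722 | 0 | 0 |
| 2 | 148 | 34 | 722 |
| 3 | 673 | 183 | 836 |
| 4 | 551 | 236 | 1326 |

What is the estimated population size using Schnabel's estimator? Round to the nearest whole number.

Σ MᵢCᵢ = 0·722 + 722·148 + 836·673 + 1326·551 = 0 + 106856 + 562628 + 730626 = 1400110
Σ Rᵢ = 0 + 34 + 183 + 236 = 453
N̂ = 1400110 / 453 ≈ 3090.8 → 3091

N ≈ 3091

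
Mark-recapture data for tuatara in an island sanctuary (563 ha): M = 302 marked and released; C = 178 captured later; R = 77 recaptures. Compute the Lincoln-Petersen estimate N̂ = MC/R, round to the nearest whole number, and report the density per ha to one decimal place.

density ≈ 1.2 tuatara per ha

N̂ = 302·178/77 = 53756/77 ≈ 698.1 → 698
Density = N̂ / area = 698 / 563 ≈ 1.24 → 1.2 per ha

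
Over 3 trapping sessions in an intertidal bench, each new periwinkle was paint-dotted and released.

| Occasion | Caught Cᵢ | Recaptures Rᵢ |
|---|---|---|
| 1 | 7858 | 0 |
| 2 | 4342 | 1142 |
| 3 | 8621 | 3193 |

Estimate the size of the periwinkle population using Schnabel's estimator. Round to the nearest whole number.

Marked at large before each occasion: Mᵢ = Σⱼ<ᵢ (Cⱼ − Rⱼ) → M1=0, M2=7858, M3=11058
Σ MᵢCᵢ = 0·7858 + 7858·4342 + 11058·8621 = 0 + 34119436 + 95331018 = 129450454
Σ Rᵢ = 0 + 1142 + 3193 = 4335
N̂ = 129450454 / 4335 ≈ 29861.7 → 29862

N ≈ 29,862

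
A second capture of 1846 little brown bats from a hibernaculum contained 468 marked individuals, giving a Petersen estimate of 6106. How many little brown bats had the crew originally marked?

M = 1548

From N = M·C/R: M = N·R / C = 6106·468 / 1846 = 2857608 / 1846 = 1548.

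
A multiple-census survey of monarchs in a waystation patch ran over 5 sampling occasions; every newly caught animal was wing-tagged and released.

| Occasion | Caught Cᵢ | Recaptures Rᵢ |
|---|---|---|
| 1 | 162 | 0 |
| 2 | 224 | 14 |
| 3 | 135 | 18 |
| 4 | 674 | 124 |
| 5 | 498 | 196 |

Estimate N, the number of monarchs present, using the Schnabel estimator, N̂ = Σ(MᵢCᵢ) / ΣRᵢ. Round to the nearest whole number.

N ≈ 2652

Marked at large before each occasion: Mᵢ = Σⱼ<ᵢ (Cⱼ − Rⱼ) → M1=0, M2=162, M3=372, M4=489, M5=1039
Σ MᵢCᵢ = 0·162 + 162·224 + 372·135 + 489·674 + 1039·498 = 0 + 36288 + 50220 + 329586 + 517422 = 933516
Σ Rᵢ = 0 + 14 + 18 + 124 + 196 = 352
N̂ = 933516 / 352 ≈ 2652.0 → 2652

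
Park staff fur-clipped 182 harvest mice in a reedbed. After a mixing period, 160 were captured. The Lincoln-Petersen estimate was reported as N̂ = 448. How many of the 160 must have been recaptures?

R = 65

From N = M·C/R: R = M·C / N = 182·160 / 448 = 29120 / 448 = 65.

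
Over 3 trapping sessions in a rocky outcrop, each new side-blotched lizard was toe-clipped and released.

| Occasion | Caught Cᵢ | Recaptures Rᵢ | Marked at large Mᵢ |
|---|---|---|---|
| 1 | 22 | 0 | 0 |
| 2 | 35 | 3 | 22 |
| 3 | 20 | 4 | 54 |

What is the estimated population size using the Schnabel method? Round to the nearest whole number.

N ≈ 264

Σ MᵢCᵢ = 0·22 + 22·35 + 54·20 = 0 + 770 + 1080 = 1850
Σ Rᵢ = 0 + 3 + 4 = 7
N̂ = 1850 / 7 ≈ 264.3 → 264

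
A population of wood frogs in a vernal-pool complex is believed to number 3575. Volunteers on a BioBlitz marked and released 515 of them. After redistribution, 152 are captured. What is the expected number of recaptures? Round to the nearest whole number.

expected recaptures ≈ 22

Expected recaptures E[R] = M·C / N.
E[R] = 515 × 152 / 3575 = 78280 / 3575 ≈ 21.9 → 22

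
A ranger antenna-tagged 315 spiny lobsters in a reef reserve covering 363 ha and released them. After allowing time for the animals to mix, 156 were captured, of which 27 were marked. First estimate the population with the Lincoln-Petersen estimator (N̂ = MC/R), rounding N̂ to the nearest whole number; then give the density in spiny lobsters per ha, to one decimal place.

density ≈ 5.0 spiny lobsters per ha

N̂ = 315·156/27 = 49140/27 = 1820
Density = N̂ / area = 1820 / 363 ≈ 5.01 → 5.0 per ha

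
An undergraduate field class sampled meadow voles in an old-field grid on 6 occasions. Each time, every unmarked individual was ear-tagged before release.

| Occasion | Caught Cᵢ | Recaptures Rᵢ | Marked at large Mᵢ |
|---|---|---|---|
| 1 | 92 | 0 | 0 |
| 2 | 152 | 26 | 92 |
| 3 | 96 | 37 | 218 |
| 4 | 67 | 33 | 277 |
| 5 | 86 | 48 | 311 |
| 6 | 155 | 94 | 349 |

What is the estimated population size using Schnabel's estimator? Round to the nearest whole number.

N ≈ 564

Σ MᵢCᵢ = 0·92 + 92·152 + 218·96 + 277·67 + 311·86 + 349·155 = 0 + 13984 + 20928 + 18559 + 26746 + 54095 = 134312
Σ Rᵢ = 0 + 26 + 37 + 33 + 48 + 94 = 238
N̂ = 134312 / 238 ≈ 564.3 → 564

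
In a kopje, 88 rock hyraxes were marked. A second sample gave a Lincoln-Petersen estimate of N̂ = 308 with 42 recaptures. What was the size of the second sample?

C = 147

From N = M·C/R: C = N·R / M = 308·42 / 88 = 12936 / 88 = 147.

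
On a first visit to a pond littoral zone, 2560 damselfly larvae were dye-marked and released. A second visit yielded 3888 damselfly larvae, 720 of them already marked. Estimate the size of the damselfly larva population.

N = 13,824

N = (2560 × 3888) / 720 = 9953280 / 720 = 13824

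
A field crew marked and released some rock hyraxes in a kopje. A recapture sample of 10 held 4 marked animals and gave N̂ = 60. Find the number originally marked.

M = 24

From N = M·C/R: M = N·R / C = 60·4 / 10 = 240 / 10 = 24.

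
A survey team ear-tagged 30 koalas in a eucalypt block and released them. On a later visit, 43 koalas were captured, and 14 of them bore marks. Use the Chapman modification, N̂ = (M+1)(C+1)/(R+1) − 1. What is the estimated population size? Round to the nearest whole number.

N ≈ 90

N̂ = (30+1)(43+1)/(14+1) − 1 = 31·44/15 − 1
= 1364/15 − 1 ≈ 90.9 − 1 ≈ 89.9 → 90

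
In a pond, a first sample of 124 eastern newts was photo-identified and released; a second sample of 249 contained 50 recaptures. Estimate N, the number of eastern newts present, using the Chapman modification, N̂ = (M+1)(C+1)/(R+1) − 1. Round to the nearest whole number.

N ≈ 612

N̂ = (124+1)(249+1)/(50+1) − 1 = 125·250/51 − 1
= 31250/51 − 1 ≈ 612.7 − 1 ≈ 611.7 → 612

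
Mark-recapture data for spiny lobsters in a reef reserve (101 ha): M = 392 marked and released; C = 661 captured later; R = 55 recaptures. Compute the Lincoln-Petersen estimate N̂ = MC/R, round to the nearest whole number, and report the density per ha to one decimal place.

density ≈ 46.6 spiny lobsters per ha

N̂ = 392·661/55 = 259112/55 ≈ 4711.1 → 4711
Density = N̂ / area = 4711 / 101 ≈ 46.64 → 46.6 per ha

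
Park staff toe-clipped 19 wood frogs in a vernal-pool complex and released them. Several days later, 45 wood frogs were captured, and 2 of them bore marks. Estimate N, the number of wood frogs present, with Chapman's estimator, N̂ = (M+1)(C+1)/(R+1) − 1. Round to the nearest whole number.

N ≈ 306

N̂ = (19+1)(45+1)/(2+1) − 1 = 20·46/3 − 1
= 920/3 − 1 ≈ 306.7 − 1 ≈ 305.7 → 306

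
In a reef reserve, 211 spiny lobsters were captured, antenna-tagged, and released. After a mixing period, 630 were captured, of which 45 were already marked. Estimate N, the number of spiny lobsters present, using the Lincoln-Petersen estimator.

N = 2954

N = (211 × 630) / 45 = 132930 / 45 = 2954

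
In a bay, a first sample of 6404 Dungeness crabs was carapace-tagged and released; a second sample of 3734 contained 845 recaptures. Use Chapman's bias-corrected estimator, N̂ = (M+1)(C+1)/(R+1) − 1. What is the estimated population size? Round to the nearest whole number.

N ≈ 28,276

N̂ = (6404+1)(3734+1)/(845+1) − 1 = 6405·3735/846 − 1
= 23922675/846 − 1 ≈ 28277.4 − 1 ≈ 28276.4 → 28276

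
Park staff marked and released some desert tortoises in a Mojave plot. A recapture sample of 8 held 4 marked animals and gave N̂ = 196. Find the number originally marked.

From N = M·C/R: M = N·R / C = 196·4 / 8 = 784 / 8 = 98.

M = 98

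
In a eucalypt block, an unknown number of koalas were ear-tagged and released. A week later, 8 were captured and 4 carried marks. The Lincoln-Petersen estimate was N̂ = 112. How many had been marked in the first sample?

From N = M·C/R: M = N·R / C = 112·4 / 8 = 448 / 8 = 56.

M = 56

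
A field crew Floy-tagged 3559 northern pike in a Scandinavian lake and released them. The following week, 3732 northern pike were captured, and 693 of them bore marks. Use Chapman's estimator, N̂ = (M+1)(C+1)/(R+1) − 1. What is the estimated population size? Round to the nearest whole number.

N ≈ 19,148

N̂ = (3559+1)(3732+1)/(693+1) − 1 = 3560·3733/694 − 1
= 13289480/694 − 1 ≈ 19149.1 − 1 ≈ 19148.1 → 19148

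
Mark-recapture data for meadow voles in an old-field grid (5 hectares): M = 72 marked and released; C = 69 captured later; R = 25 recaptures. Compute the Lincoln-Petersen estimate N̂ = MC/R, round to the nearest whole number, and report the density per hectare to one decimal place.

N̂ = 72·69/25 = 4968/25 ≈ 198.7 → 199
Density = N̂ / area = 199 / 5 ≈ 39.80 → 39.8 per hectare

density ≈ 39.8 meadow voles per hectare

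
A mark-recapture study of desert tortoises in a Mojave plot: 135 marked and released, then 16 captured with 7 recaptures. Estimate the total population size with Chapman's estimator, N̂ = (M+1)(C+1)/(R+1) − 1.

N = 288

N̂ = (135+1)(16+1)/(7+1) − 1 = 136·17/8 − 1
= 2312/8 − 1 = 289 − 1 = 288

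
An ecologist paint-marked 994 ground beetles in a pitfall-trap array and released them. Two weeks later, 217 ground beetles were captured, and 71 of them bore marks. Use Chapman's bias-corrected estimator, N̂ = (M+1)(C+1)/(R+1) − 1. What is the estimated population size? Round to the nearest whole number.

N̂ = (994+1)(217+1)/(71+1) − 1 = 995·218/72 − 1
= 216910/72 − 1 ≈ 3012.6 − 1 ≈ 3011.6 → 3012

N ≈ 3012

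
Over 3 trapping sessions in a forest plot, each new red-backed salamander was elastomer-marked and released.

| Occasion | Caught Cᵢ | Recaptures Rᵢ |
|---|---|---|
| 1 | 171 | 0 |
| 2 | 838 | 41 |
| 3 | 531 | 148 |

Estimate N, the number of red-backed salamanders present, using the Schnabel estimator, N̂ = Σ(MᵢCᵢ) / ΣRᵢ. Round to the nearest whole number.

Marked at large before each occasion: Mᵢ = Σⱼ<ᵢ (Cⱼ − Rⱼ) → M1=0, M2=171, M3=968
Σ MᵢCᵢ = 0·171 + 171·838 + 968·531 = 0 + 143298 + 514008 = 657306
Σ Rᵢ = 0 + 41 + 148 = 189
N̂ = 657306 / 189 ≈ 3477.8 → 3478

N ≈ 3478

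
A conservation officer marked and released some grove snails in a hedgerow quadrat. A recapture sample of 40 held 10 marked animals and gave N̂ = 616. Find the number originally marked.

From N = M·C/R: M = N·R / C = 616·10 / 40 = 6160 / 40 = 154.

M = 154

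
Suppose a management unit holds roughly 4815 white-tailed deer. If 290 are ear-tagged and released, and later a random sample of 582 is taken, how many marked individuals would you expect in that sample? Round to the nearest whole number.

The marked fraction of the population is 290/4815, so in a sample of 582 expect C·(M/N) marked.
E[R] = 290 × 582 / 4815 = 168780 / 4815 ≈ 35.1 → 35

expected recaptures ≈ 35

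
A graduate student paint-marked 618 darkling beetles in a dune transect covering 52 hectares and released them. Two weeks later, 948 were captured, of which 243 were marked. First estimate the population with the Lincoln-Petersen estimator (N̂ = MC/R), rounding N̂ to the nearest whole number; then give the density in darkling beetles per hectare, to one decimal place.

N̂ = 618·948/243 = 585864/243 ≈ 2411.0 → 2411
Density = N̂ / area = 2411 / 52 ≈ 46.37 → 46.4 per hectare

density ≈ 46.4 darkling beetles per hectare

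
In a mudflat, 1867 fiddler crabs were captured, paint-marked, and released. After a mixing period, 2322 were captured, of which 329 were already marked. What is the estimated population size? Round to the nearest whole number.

N ≈ 13,177

N = (1867 × 2322) / 329 = 4335174 / 329 ≈ 13176.8 → 13177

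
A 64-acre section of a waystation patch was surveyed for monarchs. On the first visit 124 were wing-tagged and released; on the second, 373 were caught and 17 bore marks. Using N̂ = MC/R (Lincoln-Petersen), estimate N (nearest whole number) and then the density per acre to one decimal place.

N̂ = 124·373/17 = 46252/17 ≈ 2720.7 → 2721
Density = N̂ / area = 2721 / 64 ≈ 42.52 → 42.5 per acre

density ≈ 42.5 monarchs per acre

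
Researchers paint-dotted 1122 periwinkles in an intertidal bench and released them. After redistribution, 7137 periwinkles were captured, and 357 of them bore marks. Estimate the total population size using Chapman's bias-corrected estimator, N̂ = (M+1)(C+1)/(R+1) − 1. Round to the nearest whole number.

N̂ = (1122+1)(7137+1)/(357+1) − 1 = 1123·7138/358 − 1
= 8015974/358 − 1 ≈ 22391.0 − 1 ≈ 22390.0 → 22390

N ≈ 22,390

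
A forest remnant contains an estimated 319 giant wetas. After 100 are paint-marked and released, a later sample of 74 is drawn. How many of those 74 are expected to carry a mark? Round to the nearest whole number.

Expected recaptures E[R] = M·C / N.
E[R] = 100 × 74 / 319 = 7400 / 319 ≈ 23.2 → 23

expected recaptures ≈ 23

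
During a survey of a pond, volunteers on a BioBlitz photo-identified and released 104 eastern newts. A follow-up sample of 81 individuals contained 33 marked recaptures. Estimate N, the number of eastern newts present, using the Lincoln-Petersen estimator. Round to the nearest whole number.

N ≈ 255

N = (104 × 81) / 33 = 8424 / 33 ≈ 255.3 → 255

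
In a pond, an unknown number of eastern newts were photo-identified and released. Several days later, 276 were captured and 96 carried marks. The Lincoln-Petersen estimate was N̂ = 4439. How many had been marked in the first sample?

M = 1544

From N = M·C/R: M = N·R / C = 4439·96 / 276 = 426144 / 276 = 1544.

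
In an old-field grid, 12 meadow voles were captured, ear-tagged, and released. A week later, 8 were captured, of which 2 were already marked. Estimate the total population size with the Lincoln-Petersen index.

If marked individuals mix randomly, R/C ≈ M/N, giving N ≈ M·C/R.
N = (12 × 8) / 2 = 96 / 2 = 48

N = 48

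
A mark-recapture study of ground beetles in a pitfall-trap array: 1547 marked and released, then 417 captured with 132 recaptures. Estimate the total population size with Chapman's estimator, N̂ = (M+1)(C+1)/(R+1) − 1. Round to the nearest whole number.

N̂ = (1547+1)(417+1)/(132+1) − 1 = 1548·418/133 − 1
= 647064/133 − 1 ≈ 4865.1 − 1 ≈ 4864.1 → 4864

N ≈ 4864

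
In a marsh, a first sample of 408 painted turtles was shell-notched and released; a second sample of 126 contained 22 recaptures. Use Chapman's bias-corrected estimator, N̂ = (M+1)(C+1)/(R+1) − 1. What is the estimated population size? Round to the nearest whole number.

N ≈ 2257

N̂ = (408+1)(126+1)/(22+1) − 1 = 409·127/23 − 1
= 51943/23 − 1 ≈ 2258.4 − 1 ≈ 2257.4 → 2257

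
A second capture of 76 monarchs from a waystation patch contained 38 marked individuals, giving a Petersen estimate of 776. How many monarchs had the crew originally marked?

M = 388

From N = M·C/R: M = N·R / C = 776·38 / 76 = 29488 / 76 = 388.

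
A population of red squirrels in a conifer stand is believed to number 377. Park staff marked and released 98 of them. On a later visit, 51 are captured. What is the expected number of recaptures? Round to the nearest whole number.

expected recaptures ≈ 13

Expected recaptures E[R] = M·C / N.
E[R] = 98 × 51 / 377 = 4998 / 377 ≈ 13.3 → 13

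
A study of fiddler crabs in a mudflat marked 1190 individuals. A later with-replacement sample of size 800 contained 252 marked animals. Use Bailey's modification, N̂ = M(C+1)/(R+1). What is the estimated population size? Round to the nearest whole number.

N ≈ 3768

N̂ = 1190·(800+1)/(252+1) = 1190·801/253 = 953190/253 ≈ 3767.5 → 3768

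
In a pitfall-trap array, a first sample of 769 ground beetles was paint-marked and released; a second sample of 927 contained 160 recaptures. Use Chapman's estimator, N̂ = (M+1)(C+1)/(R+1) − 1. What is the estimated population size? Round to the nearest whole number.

N ≈ 4437

N̂ = (769+1)(927+1)/(160+1) − 1 = 770·928/161 − 1
= 714560/161 − 1 ≈ 4438.3 − 1 ≈ 4437.3 → 4437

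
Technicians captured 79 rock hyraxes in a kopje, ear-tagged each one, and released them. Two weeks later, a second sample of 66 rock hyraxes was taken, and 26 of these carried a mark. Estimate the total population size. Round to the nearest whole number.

N = (79 × 66) / 26 = 5214 / 26 ≈ 200.5 → 201

N ≈ 201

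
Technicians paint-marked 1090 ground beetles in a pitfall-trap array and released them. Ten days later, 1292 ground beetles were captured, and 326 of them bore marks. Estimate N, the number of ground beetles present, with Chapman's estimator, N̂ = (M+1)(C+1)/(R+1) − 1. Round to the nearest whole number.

N ≈ 4313

N̂ = (1090+1)(1292+1)/(326+1) − 1 = 1091·1293/327 − 1
= 1410663/327 − 1 ≈ 4314.0 − 1 ≈ 4313.0 → 4313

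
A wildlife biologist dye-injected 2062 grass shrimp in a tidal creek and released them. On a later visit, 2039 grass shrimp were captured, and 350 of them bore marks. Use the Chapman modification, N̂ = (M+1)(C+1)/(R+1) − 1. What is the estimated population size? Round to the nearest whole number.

N ≈ 11,989

N̂ = (2062+1)(2039+1)/(350+1) − 1 = 2063·2040/351 − 1
= 4208520/351 − 1 ≈ 11990.1 − 1 ≈ 11989.1 → 11989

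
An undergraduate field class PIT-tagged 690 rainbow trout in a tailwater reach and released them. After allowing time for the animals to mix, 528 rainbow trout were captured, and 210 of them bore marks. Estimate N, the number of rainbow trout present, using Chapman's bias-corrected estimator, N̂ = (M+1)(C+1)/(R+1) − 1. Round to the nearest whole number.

N ≈ 1731

N̂ = (690+1)(528+1)/(210+1) − 1 = 691·529/211 − 1
= 365539/211 − 1 ≈ 1732.4 − 1 ≈ 1731.4 → 1731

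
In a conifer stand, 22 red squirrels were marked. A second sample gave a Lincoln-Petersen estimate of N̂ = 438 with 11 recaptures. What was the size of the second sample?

From N = M·C/R: C = N·R / M = 438·11 / 22 = 4818 / 22 = 219.

C = 219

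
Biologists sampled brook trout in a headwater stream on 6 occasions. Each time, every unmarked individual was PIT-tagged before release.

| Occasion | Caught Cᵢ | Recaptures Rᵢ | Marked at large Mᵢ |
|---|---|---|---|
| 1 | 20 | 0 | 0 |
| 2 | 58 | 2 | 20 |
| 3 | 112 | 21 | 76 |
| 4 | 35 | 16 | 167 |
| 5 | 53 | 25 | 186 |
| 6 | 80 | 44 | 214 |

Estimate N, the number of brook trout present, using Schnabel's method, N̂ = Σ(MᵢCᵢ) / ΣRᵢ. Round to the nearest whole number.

N ≈ 393

Σ MᵢCᵢ = 0·20 + 20·58 + 76·112 + 167·35 + 186·53 + 214·80 = 0 + 1160 + 8512 + 5845 + 9858 + 17120 = 42495
Σ Rᵢ = 0 + 2 + 21 + 16 + 25 + 44 = 108
N̂ = 42495 / 108 ≈ 393.47 → 393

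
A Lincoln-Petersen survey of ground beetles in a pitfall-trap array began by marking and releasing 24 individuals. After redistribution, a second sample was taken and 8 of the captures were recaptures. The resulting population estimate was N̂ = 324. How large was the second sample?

C = 108

From N = M·C/R: C = N·R / M = 324·8 / 24 = 2592 / 24 = 108.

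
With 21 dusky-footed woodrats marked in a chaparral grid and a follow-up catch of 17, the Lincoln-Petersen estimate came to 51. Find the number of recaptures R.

R = 7

From N = M·C/R: R = M·C / N = 21·17 / 51 = 357 / 51 = 7.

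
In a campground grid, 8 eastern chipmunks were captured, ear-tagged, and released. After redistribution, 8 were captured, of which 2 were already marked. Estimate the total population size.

N = 32

N = (8 × 8) / 2 = 64 / 2 = 32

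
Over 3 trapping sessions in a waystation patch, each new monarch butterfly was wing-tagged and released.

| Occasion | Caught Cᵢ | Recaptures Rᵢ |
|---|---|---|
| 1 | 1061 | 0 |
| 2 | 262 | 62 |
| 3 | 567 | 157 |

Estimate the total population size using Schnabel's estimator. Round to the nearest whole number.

Marked at large before each occasion: Mᵢ = Σⱼ<ᵢ (Cⱼ − Rⱼ) → M1=0, M2=1061, M3=1261
Σ MᵢCᵢ = 0·1061 + 1061·262 + 1261·567 = 0 + 277982 + 714987 = 992969
Σ Rᵢ = 0 + 62 + 157 = 219
N̂ = 992969 / 219 ≈ 4534.1 → 4534

N ≈ 4534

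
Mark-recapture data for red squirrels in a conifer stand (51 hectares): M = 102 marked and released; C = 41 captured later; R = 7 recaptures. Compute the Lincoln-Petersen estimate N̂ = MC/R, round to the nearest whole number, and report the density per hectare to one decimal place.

density ≈ 11.7 red squirrels per hectare

N̂ = 102·41/7 = 4182/7 ≈ 597.4 → 597
Density = N̂ / area = 597 / 51 ≈ 11.71 → 11.7 per hectare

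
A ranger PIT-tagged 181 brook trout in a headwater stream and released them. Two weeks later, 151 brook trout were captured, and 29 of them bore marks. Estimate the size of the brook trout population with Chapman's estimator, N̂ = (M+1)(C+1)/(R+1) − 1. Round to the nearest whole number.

N̂ = (181+1)(151+1)/(29+1) − 1 = 182·152/30 − 1
= 27664/30 − 1 ≈ 922.1 − 1 ≈ 921.1 → 921

N ≈ 921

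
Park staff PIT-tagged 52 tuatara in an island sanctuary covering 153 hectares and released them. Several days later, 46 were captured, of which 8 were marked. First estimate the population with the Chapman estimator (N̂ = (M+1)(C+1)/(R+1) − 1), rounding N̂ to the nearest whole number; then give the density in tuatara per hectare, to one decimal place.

density ≈ 1.8 tuatara per hectare

N̂ = 53·47/9 − 1 = 2491/9 − 1 ≈ 275.8 → 276
Density = N̂ / area = 276 / 153 ≈ 1.80 → 1.8 per hectare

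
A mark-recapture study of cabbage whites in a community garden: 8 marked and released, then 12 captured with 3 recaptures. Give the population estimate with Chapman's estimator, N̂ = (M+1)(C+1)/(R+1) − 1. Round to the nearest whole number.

N ≈ 28

N̂ = (8+1)(12+1)/(3+1) − 1 = 9·13/4 − 1
= 117/4 − 1 ≈ 29.2 − 1 ≈ 28.2 → 28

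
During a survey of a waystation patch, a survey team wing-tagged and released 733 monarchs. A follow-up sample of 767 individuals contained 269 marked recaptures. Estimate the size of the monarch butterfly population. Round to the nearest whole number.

Lincoln-Petersen assumes M/N = R/C, so N = M·C / R.
N = (733 × 767) / 269 = 562211 / 269 ≈ 2090.0 → 2090

N ≈ 2090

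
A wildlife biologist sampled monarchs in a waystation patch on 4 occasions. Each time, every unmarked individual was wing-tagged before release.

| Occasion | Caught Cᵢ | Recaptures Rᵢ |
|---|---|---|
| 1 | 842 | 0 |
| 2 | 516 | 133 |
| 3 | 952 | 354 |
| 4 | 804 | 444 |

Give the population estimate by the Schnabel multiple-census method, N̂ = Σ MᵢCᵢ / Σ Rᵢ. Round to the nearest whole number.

N ≈ 3294

Marked at large before each occasion: Mᵢ = Σⱼ<ᵢ (Cⱼ − Rⱼ) → M1=0, M2=842, M3=1225, M4=1823
Σ MᵢCᵢ = 0·842 + 842·516 + 1225·952 + 1823·804 = 0 + 434472 + 1166200 + 1465692 = 3066364
Σ Rᵢ = 0 + 133 + 354 + 444 = 931
N̂ = 3066364 / 931 ≈ 3293.6 → 3294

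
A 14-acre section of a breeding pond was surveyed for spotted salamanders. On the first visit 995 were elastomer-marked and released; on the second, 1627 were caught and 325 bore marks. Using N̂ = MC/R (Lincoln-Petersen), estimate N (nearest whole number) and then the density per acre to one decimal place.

density ≈ 355.8 spotted salamanders per acre

N̂ = 995·1627/325 = 1618865/325 ≈ 4981.1 → 4981
Density = N̂ / area = 4981 / 14 ≈ 355.79 → 355.8 per acre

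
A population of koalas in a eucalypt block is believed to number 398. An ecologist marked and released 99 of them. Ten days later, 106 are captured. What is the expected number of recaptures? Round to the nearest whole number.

Expected recaptures E[R] = M·C / N.
E[R] = 99 × 106 / 398 = 10494 / 398 ≈ 26.4 → 26

expected recaptures ≈ 26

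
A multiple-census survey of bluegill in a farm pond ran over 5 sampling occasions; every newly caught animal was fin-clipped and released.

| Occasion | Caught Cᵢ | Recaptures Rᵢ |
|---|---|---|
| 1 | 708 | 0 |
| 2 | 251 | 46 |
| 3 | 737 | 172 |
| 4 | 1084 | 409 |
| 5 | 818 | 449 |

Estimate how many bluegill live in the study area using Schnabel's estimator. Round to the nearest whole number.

Marked at large before each occasion: Mᵢ = Σⱼ<ᵢ (Cⱼ − Rⱼ) → M1=0, M2=708, M3=913, M4=1478, M5=2153
Σ MᵢCᵢ = 0·708 + 708·251 + 913·737 + 1478·1084 + 2153·818 = 0 + 177708 + 672881 + 1602152 + 1761154 = 4213895
Σ Rᵢ = 0 + 46 + 172 + 409 + 449 = 1076
N̂ = 4213895 / 1076 ≈ 3916.3 → 3916

N ≈ 3916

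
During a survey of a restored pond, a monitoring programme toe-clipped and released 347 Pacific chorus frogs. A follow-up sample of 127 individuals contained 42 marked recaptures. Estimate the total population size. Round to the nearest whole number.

N ≈ 1049

The marked fraction in the recapture sample should equal the marked fraction in the population: 42/127 = 347/N.
N = (347 × 127) / 42 = 44069 / 42 ≈ 1049.3 → 1049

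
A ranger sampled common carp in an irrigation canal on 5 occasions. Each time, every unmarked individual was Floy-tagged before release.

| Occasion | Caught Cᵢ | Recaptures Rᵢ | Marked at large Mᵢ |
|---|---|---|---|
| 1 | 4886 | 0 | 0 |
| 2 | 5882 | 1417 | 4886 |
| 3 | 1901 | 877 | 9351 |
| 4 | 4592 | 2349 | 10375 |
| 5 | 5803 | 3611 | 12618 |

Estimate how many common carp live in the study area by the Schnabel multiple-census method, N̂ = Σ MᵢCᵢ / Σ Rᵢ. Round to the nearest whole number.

N ≈ 20,279

Σ MᵢCᵢ = 0·4886 + 4886·5882 + 9351·1901 + 10375·4592 + 12618·5803 = 0 + 28739452 + 17776251 + 47642000 + 73222254 = 167379957
Σ Rᵢ = 0 + 1417 + 877 + 2349 + 3611 = 8254
N̂ = 167379957 / 8254 ≈ 20278.6 → 20279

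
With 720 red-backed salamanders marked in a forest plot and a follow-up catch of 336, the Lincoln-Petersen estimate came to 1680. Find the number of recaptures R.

From N = M·C/R: R = M·C / N = 720·336 / 1680 = 241920 / 1680 = 144.

R = 144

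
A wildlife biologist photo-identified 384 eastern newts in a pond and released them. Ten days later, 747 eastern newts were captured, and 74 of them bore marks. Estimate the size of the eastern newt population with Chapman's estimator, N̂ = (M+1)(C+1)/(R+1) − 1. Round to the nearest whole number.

N ≈ 3839

N̂ = (384+1)(747+1)/(74+1) − 1 = 385·748/75 − 1
= 287980/75 − 1 ≈ 3839.7 − 1 ≈ 3838.7 → 3839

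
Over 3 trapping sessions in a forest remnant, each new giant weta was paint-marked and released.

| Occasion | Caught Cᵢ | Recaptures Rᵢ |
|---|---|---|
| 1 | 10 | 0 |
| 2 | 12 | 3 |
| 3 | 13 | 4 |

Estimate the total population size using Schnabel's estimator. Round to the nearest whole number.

N ≈ 52

Marked at large before each occasion: Mᵢ = Σⱼ<ᵢ (Cⱼ − Rⱼ) → M1=0, M2=10, M3=19
Σ MᵢCᵢ = 0·10 + 10·12 + 19·13 = 0 + 120 + 247 = 367
Σ Rᵢ = 0 + 3 + 4 = 7
N̂ = 367 / 7 ≈ 52.4 → 52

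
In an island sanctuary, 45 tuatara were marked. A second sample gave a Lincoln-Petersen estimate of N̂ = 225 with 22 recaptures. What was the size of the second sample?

C = 110

From N = M·C/R: C = N·R / M = 225·22 / 45 = 4950 / 45 = 110.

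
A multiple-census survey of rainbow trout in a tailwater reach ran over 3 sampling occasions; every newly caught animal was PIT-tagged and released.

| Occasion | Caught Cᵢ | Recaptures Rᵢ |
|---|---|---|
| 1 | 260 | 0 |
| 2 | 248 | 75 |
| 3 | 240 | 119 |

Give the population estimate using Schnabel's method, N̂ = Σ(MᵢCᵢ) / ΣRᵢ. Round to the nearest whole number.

N ≈ 868

Marked at large before each occasion: Mᵢ = Σⱼ<ᵢ (Cⱼ − Rⱼ) → M1=0, M2=260, M3=433
Σ MᵢCᵢ = 0·260 + 260·248 + 433·240 = 0 + 64480 + 103920 = 168400
Σ Rᵢ = 0 + 75 + 119 = 194
N̂ = 168400 / 194 ≈ 868.0 → 868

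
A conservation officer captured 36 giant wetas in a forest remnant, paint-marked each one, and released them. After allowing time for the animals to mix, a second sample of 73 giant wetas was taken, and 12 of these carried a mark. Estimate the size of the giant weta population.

N = (36 × 73) / 12 = 2628 / 12 = 219

N = 219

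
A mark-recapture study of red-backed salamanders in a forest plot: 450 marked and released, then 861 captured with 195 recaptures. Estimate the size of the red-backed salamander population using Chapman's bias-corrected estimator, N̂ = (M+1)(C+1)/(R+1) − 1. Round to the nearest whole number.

N̂ = (450+1)(861+1)/(195+1) − 1 = 451·862/196 − 1
= 388762/196 − 1 ≈ 1983.48 − 1 ≈ 1982.48 → 1982

N ≈ 1982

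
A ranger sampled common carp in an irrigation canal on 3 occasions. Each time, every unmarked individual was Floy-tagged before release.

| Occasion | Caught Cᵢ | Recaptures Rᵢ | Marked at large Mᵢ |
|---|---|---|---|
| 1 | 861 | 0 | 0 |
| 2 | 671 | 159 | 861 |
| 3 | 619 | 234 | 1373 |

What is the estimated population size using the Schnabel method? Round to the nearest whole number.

Σ MᵢCᵢ = 0·861 + 861·671 + 1373·619 = 0 + 577731 + 849887 = 1427618
Σ Rᵢ = 0 + 159 + 234 = 393
N̂ = 1427618 / 393 ≈ 3632.6 → 3633

N ≈ 3633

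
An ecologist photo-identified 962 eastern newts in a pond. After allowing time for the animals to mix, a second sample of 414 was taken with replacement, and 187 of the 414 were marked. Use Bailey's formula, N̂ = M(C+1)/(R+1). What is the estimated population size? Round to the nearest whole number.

N̂ = 962·(414+1)/(187+1) = 962·415/188 = 399230/188 ≈ 2123.6 → 2124

N ≈ 2124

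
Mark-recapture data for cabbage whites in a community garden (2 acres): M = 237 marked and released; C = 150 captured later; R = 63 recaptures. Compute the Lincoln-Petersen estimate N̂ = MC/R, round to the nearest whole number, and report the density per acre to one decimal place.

N̂ = 237·150/63 = 35550/63 ≈ 564.3 → 564
Density = N̂ / area = 564 / 2 = 282.0 per acre

density ≈ 282.0 cabbage whites per acre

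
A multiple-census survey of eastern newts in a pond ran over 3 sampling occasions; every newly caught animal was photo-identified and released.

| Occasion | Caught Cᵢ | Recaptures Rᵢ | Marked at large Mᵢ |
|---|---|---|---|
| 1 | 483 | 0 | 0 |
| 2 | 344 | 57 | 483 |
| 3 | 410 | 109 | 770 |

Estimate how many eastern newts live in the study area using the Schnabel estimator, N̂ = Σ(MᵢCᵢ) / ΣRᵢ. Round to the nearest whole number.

Σ MᵢCᵢ = 0·483 + 483·344 + 770·410 = 0 + 166152 + 315700 = 481852
Σ Rᵢ = 0 + 57 + 109 = 166
N̂ = 481852 / 166 ≈ 2902.7 → 2903

N ≈ 2903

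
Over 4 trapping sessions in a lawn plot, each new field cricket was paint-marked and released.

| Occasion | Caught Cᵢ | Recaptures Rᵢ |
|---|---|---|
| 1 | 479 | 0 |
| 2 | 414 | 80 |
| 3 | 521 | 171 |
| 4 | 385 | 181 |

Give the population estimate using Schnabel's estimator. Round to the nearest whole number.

N ≈ 2476

Marked at large before each occasion: Mᵢ = Σⱼ<ᵢ (Cⱼ − Rⱼ) → M1=0, M2=479, M3=813, M4=1163
Σ MᵢCᵢ = 0·479 + 479·414 + 813·521 + 1163·385 = 0 + 198306 + 423573 + 447755 = 1069634
Σ Rᵢ = 0 + 80 + 171 + 181 = 432
N̂ = 1069634 / 432 ≈ 2476.0 → 2476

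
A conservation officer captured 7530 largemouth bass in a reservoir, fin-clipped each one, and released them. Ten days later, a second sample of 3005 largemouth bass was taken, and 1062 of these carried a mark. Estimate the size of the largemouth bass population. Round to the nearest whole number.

N ≈ 21,307

N = (7530 × 3005) / 1062 = 22627650 / 1062 ≈ 21306.6 → 21307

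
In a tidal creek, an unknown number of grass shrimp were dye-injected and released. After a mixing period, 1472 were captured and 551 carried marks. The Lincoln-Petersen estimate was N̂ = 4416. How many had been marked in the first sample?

M = 1653

From N = M·C/R: M = N·R / C = 4416·551 / 1472 = 2433216 / 1472 = 1653.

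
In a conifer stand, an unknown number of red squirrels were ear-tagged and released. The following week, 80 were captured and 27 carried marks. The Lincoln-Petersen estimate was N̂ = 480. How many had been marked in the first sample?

From N = M·C/R: M = N·R / C = 480·27 / 80 = 12960 / 80 = 162.

M = 162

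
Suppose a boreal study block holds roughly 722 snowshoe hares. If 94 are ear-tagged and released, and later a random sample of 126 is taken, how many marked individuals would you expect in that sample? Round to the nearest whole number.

expected recaptures ≈ 16

Expected recaptures E[R] = M·C / N.
E[R] = 94 × 126 / 722 = 11844 / 722 ≈ 16.4 → 16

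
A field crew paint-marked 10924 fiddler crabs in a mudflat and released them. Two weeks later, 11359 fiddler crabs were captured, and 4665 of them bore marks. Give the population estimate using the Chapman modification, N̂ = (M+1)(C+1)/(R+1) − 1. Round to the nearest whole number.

N ≈ 26,597

N̂ = (10924+1)(11359+1)/(4665+1) − 1 = 10925·11360/4666 − 1
= 124108000/4666 − 1 ≈ 26598.4 − 1 ≈ 26597.4 → 26597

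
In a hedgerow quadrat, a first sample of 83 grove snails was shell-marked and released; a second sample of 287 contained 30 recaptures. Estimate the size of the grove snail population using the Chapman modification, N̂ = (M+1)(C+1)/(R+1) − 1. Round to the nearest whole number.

N̂ = (83+1)(287+1)/(30+1) − 1 = 84·288/31 − 1
= 24192/31 − 1 ≈ 780.4 − 1 ≈ 779.4 → 779

N ≈ 779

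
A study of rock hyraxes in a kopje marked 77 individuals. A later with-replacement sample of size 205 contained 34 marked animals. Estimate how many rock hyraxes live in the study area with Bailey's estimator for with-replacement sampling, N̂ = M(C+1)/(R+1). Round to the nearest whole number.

N̂ = 77·(205+1)/(34+1) = 77·206/35 = 15862/35 ≈ 453.2 → 453

N ≈ 453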